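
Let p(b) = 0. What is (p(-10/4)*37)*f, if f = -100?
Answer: 0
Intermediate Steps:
(p(-10/4)*37)*f = (0*37)*(-100) = 0*(-100) = 0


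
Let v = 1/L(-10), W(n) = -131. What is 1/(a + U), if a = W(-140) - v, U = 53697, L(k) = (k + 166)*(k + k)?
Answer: 3120/167125921 ≈ 1.8669e-5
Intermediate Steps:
L(k) = 2*k*(166 + k) (L(k) = (166 + k)*(2*k) = 2*k*(166 + k))
v = -1/3120 (v = 1/(2*(-10)*(166 - 10)) = 1/(2*(-10)*156) = 1/(-3120) = -1/3120 ≈ -0.00032051)
a = -408719/3120 (a = -131 - 1*(-1/3120) = -131 + 1/3120 = -408719/3120 ≈ -131.00)
1/(a + U) = 1/(-408719/3120 + 53697) = 1/(167125921/3120) = 3120/167125921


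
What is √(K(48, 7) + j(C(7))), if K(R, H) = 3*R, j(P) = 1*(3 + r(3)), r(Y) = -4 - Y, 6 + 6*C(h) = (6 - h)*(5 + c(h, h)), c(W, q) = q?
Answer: 2*√35 ≈ 11.832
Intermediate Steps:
C(h) = -1 + (5 + h)*(6 - h)/6 (C(h) = -1 + ((6 - h)*(5 + h))/6 = -1 + ((5 + h)*(6 - h))/6 = -1 + (5 + h)*(6 - h)/6)
j(P) = -4 (j(P) = 1*(3 + (-4 - 1*3)) = 1*(3 + (-4 - 3)) = 1*(3 - 7) = 1*(-4) = -4)
√(K(48, 7) + j(C(7))) = √(3*48 - 4) = √(144 - 4) = √140 = 2*√35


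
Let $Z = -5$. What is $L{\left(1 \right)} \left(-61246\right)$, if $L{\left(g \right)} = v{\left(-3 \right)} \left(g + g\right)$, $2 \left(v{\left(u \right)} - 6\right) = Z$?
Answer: $-428722$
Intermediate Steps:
$v{\left(u \right)} = \frac{7}{2}$ ($v{\left(u \right)} = 6 + \frac{1}{2} \left(-5\right) = 6 - \frac{5}{2} = \frac{7}{2}$)
$L{\left(g \right)} = 7 g$ ($L{\left(g \right)} = \frac{7 \left(g + g\right)}{2} = \frac{7 \cdot 2 g}{2} = 7 g$)
$L{\left(1 \right)} \left(-61246\right) = 7 \cdot 1 \left(-61246\right) = 7 \left(-61246\right) = -428722$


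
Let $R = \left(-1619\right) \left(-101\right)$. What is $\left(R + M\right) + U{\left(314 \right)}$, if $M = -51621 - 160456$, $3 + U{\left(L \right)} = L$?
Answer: $-48247$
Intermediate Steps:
$U{\left(L \right)} = -3 + L$
$R = 163519$
$M = -212077$ ($M = -51621 - 160456 = -212077$)
$\left(R + M\right) + U{\left(314 \right)} = \left(163519 - 212077\right) + \left(-3 + 314\right) = -48558 + 311 = -48247$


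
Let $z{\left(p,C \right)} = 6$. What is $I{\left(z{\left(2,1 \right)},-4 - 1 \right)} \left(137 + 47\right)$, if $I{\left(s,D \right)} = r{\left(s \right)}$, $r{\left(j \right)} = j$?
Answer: $1104$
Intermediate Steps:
$I{\left(s,D \right)} = s$
$I{\left(z{\left(2,1 \right)},-4 - 1 \right)} \left(137 + 47\right) = 6 \left(137 + 47\right) = 6 \cdot 184 = 1104$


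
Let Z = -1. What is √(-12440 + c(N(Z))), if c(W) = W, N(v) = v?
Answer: I*√12441 ≈ 111.54*I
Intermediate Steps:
√(-12440 + c(N(Z))) = √(-12440 - 1) = √(-12441) = I*√12441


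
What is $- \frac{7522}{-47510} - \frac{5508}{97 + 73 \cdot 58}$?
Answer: $- \frac{114553649}{102882905} \approx -1.1134$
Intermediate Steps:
$- \frac{7522}{-47510} - \frac{5508}{97 + 73 \cdot 58} = \left(-7522\right) \left(- \frac{1}{47510}\right) - \frac{5508}{97 + 4234} = \frac{3761}{23755} - \frac{5508}{4331} = - \frac{114553649}{102882905}$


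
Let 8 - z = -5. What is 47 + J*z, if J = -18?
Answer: -187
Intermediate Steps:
z = 13 (z = 8 - 1*(-5) = 8 + 5 = 13)
47 + J*z = 47 - 18*13 = 47 - 234 = -187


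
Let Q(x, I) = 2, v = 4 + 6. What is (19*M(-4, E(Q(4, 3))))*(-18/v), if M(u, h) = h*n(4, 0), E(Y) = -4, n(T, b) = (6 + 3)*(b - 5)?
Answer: -6156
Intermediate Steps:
v = 10
n(T, b) = -45 + 9*b (n(T, b) = 9*(-5 + b) = -45 + 9*b)
M(u, h) = -45*h (M(u, h) = h*(-45 + 9*0) = h*(-45 + 0) = h*(-45) = -45*h)
(19*M(-4, E(Q(4, 3))))*(-18/v) = (19*(-45*(-4)))*(-18/10) = (19*180)*(-18*1/10) = 3420*(-9/5) = -6156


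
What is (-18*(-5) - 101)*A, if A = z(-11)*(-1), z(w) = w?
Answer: -121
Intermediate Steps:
A = 11 (A = -11*(-1) = 11)
(-18*(-5) - 101)*A = (-18*(-5) - 101)*11 = (90 - 101)*11 = -11*11 = -121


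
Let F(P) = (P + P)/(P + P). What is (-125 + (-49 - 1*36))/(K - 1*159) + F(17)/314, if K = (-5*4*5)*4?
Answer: 66499/175526 ≈ 0.37886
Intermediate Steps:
K = -400 (K = -20*5*4 = -100*4 = -400)
F(P) = 1 (F(P) = (2*P)/((2*P)) = (2*P)*(1/(2*P)) = 1)
(-125 + (-49 - 1*36))/(K - 1*159) + F(17)/314 = (-125 + (-49 - 1*36))/(-400 - 1*159) + 1/314 = (-125 + (-49 - 36))/(-400 - 159) + 1*(1/314) = (-125 - 85)/(-559) + 1/314 = -210*(-1/559) + 1/314 = 210/559 + 1/314 = 66499/175526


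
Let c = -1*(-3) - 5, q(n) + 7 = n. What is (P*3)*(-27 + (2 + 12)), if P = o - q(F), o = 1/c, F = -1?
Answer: -585/2 ≈ -292.50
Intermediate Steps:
q(n) = -7 + n
c = -2 (c = 3 - 5 = -2)
o = -1/2 (o = 1/(-2) = -1/2 ≈ -0.50000)
P = 15/2 (P = -1/2 - (-7 - 1) = -1/2 - 1*(-8) = -1/2 + 8 = 15/2 ≈ 7.5000)
(P*3)*(-27 + (2 + 12)) = ((15/2)*3)*(-27 + (2 + 12)) = 45*(-27 + 14)/2 = (45/2)*(-13) = -585/2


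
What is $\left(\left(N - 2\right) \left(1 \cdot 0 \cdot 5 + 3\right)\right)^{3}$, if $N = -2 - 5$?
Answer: $-19683$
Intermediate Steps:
$N = -7$ ($N = -2 - 5 = -7$)
$\left(\left(N - 2\right) \left(1 \cdot 0 \cdot 5 + 3\right)\right)^{3} = \left(\left(-7 - 2\right) \left(1 \cdot 0 \cdot 5 + 3\right)\right)^{3} = \left(- 9 \left(0 \cdot 5 + 3\right)\right)^{3} = \left(- 9 \left(0 + 3\right)\right)^{3} = \left(\left(-9\right) 3\right)^{3} = \left(-27\right)^{3} = -19683$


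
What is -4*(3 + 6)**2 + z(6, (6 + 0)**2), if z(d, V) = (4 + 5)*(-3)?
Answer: -351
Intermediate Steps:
z(d, V) = -27 (z(d, V) = 9*(-3) = -27)
-4*(3 + 6)**2 + z(6, (6 + 0)**2) = -4*(3 + 6)**2 - 27 = -4*9**2 - 27 = -4*81 - 27 = -324 - 27 = -351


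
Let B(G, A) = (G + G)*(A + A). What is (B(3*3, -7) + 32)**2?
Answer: 48400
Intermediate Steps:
B(G, A) = 4*A*G (B(G, A) = (2*G)*(2*A) = 4*A*G)
(B(3*3, -7) + 32)**2 = (4*(-7)*(3*3) + 32)**2 = (4*(-7)*9 + 32)**2 = (-252 + 32)**2 = (-220)**2 = 48400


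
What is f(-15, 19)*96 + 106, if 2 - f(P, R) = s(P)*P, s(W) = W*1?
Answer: -21302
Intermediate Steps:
s(W) = W
f(P, R) = 2 - P² (f(P, R) = 2 - P*P = 2 - P²)
f(-15, 19)*96 + 106 = (2 - 1*(-15)²)*96 + 106 = (2 - 1*225)*96 + 106 = (2 - 225)*96 + 106 = -223*96 + 106 = -21408 + 106 = -21302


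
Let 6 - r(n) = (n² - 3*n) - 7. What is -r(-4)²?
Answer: -225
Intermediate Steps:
r(n) = 13 - n² + 3*n (r(n) = 6 - ((n² - 3*n) - 7) = 6 - (-7 + n² - 3*n) = 6 + (7 - n² + 3*n) = 13 - n² + 3*n)
-r(-4)² = -(13 - 1*(-4)² + 3*(-4))² = -(13 - 1*16 - 12)² = -(13 - 16 - 12)² = -1*(-15)² = -1*225 = -225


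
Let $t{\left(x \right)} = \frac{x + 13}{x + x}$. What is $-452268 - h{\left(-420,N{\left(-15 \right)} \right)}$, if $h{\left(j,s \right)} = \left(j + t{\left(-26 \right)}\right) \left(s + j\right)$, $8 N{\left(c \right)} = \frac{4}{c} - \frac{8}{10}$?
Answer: $- \frac{18858569}{30} \approx -6.2862 \cdot 10^{5}$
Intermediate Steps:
$t{\left(x \right)} = \frac{13 + x}{2 x}$
$N{\left(c \right)} = - \frac{1}{10} + \frac{1}{2 c}$ ($N{\left(c \right)} = \frac{\frac{4}{c} - \frac{8}{10}}{8} = \frac{\frac{4}{c} - \frac{4}{5}}{8} = \frac{- \frac{4}{5} + \frac{4}{c}}{8} = - \frac{1}{10} + \frac{1}{2 c}$)
$h{\left(j,s \right)} = \left(\frac{1}{4} + j\right) \left(j + s\right)$ ($h{\left(j,s \right)} = \left(j + \frac{13 - 26}{2 \left(-26\right)}\right) \left(s + j\right) = \left(j + \frac{1}{2} \left(- \frac{1}{26}\right) \left(-13\right)\right) \left(j + s\right) = \left(j + \frac{1}{4}\right) \left(j + s\right) = \left(\frac{1}{4} + j\right) \left(j + s\right)$)
$-452268 - h{\left(-420,N{\left(-15 \right)} \right)} = -452268 - \left(\left(-420\right)^{2} + \frac{1}{4} \left(-420\right) + \frac{\frac{1}{10} \frac{1}{-15} \left(5 - -15\right)}{4} - 420 \frac{5 - -15}{10 \left(-15\right)}\right) = -452268 - \left(176400 - 105 + \frac{\frac{1}{10} \left(- \frac{1}{15}\right) \left(5 + 15\right)}{4} - 420 \cdot \frac{1}{10} \left(- \frac{1}{15}\right) \left(5 + 15\right)\right) = -452268 - \left(176400 - 105 + \frac{\frac{1}{10} \left(- \frac{1}{15}\right) 20}{4} - 420 \cdot \frac{1}{10} \left(- \frac{1}{15}\right) 20\right) = -452268 - \left(176400 - 105 + \frac{1}{4} \left(- \frac{2}{15}\right) - -56\right) = -452268 - \left(176400 - 105 - \frac{1}{30} + 56\right) = -452268 - \frac{5290529}{30} = - \frac{18858569}{30}$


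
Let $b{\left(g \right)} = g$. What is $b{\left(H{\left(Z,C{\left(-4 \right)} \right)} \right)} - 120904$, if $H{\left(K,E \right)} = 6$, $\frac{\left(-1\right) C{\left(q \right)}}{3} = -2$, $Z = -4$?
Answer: $-120898$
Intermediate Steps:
$C{\left(q \right)} = 6$ ($C{\left(q \right)} = \left(-3\right) \left(-2\right) = 6$)
$b{\left(H{\left(Z,C{\left(-4 \right)} \right)} \right)} - 120904 = 6 - 120904 = -120898$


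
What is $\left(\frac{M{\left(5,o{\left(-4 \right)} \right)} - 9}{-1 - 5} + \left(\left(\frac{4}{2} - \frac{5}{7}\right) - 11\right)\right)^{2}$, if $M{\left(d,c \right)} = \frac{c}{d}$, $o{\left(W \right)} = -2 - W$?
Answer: $\frac{3024121}{44100} \approx 68.574$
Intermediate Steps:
$\left(\frac{M{\left(5,o{\left(-4 \right)} \right)} - 9}{-1 - 5} + \left(\left(\frac{4}{2} - \frac{5}{7}\right) - 11\right)\right)^{2} = \left(\frac{\frac{-2 - -4}{5} - 9}{-1 - 5} + \left(\left(\frac{4}{2} - \frac{5}{7}\right) - 11\right)\right)^{2} = \left(\frac{\left(-2 + 4\right) \frac{1}{5} - 9}{-6} + \left(\left(4 \cdot \frac{1}{2} - \frac{5}{7}\right) - 11\right)\right)^{2} = \left(\left(2 \cdot \frac{1}{5} - 9\right) \left(- \frac{1}{6}\right) + \left(\left(2 - \frac{5}{7}\right) - 11\right)\right)^{2} = \left(\left(\frac{2}{5} - 9\right) \left(- \frac{1}{6}\right) + \left(\frac{9}{7} - 11\right)\right)^{2} = \left(\left(- \frac{43}{5}\right) \left(- \frac{1}{6}\right) - \frac{68}{7}\right)^{2} = \left(\frac{43}{30} - \frac{68}{7}\right)^{2} = \left(- \frac{1739}{210}\right)^{2} = \frac{3024121}{44100}$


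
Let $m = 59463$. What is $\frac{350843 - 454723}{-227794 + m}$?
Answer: $\frac{103880}{168331} \approx 0.61712$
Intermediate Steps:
$\frac{350843 - 454723}{-227794 + m} = \frac{350843 - 454723}{-227794 + 59463} = - \frac{103880}{-168331} = \left(-103880\right) \left(- \frac{1}{168331}\right) = \frac{103880}{168331}$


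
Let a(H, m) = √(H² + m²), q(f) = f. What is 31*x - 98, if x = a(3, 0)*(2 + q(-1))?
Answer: -5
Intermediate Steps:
x = 3 (x = √(3² + 0²)*(2 - 1) = √(9 + 0)*1 = √9*1 = 3*1 = 3)
31*x - 98 = 31*3 - 98 = 93 - 98 = -5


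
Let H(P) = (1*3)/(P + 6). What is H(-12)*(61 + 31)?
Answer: -46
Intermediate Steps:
H(P) = 3/(6 + P)
H(-12)*(61 + 31) = (3/(6 - 12))*(61 + 31) = (3/(-6))*92 = (3*(-1/6))*92 = -1/2*92 = -46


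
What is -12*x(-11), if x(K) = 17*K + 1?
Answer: 2232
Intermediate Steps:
x(K) = 1 + 17*K
-12*x(-11) = -12*(1 + 17*(-11)) = -12*(1 - 187) = -12*(-186) = 2232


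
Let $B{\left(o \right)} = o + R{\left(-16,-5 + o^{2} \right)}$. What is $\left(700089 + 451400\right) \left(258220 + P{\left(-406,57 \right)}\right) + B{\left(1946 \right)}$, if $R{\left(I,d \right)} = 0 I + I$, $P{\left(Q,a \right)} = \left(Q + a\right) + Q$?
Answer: $296468117315$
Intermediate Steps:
$P{\left(Q,a \right)} = a + 2 Q$
$R{\left(I,d \right)} = I$ ($R{\left(I,d \right)} = 0 + I = I$)
$B{\left(o \right)} = -16 + o$ ($B{\left(o \right)} = o - 16 = -16 + o$)
$\left(700089 + 451400\right) \left(258220 + P{\left(-406,57 \right)}\right) + B{\left(1946 \right)} = \left(700089 + 451400\right) \left(258220 + \left(57 + 2 \left(-406\right)\right)\right) + \left(-16 + 1946\right) = 1151489 \left(258220 + \left(57 - 812\right)\right) + 1930 = 1151489 \left(258220 - 755\right) + 1930 = 1151489 \cdot 257465 + 1930 = 296468115385 + 1930 = 296468117315$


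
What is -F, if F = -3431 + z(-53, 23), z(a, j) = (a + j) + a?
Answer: 3514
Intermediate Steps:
z(a, j) = j + 2*a
F = -3514 (F = -3431 + (23 + 2*(-53)) = -3431 + (23 - 106) = -3431 - 83 = -3514)
-F = -1*(-3514) = 3514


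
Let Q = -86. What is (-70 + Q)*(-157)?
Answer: 24492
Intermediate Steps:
(-70 + Q)*(-157) = (-70 - 86)*(-157) = -156*(-157) = 24492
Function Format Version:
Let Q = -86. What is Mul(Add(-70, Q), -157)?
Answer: 24492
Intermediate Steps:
Mul(Add(-70, Q), -157) = Mul(Add(-70, -86), -157) = Mul(-156, -157) = 24492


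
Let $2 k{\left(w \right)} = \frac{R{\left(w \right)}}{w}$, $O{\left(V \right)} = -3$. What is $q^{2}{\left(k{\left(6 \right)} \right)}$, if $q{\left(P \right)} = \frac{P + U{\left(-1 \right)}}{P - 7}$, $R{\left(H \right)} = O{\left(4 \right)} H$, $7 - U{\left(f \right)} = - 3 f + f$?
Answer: $\frac{49}{289} \approx 0.16955$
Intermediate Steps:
$U{\left(f \right)} = 7 + 2 f$ ($U{\left(f \right)} = 7 - \left(- 3 f + f\right) = 7 - - 2 f = 7 + 2 f$)
$R{\left(H \right)} = - 3 H$
$k{\left(w \right)} = - \frac{3}{2}$ ($k{\left(w \right)} = \frac{- 3 w \frac{1}{w}}{2} = \frac{1}{2} \left(-3\right) = - \frac{3}{2}$)
$q{\left(P \right)} = \frac{5 + P}{-7 + P}$ ($q{\left(P \right)} = \frac{P + \left(7 + 2 \left(-1\right)\right)}{P - 7} = \frac{P + \left(7 - 2\right)}{-7 + P} = \frac{P + 5}{-7 + P} = \frac{5 + P}{-7 + P}$)
$q^{2}{\left(k{\left(6 \right)} \right)} = \left(\frac{5 - \frac{3}{2}}{-7 - \frac{3}{2}}\right)^{2} = \left(\frac{1}{- \frac{17}{2}} \cdot \frac{7}{2}\right)^{2} = \left(\left(- \frac{2}{17}\right) \frac{7}{2}\right)^{2} = \left(- \frac{7}{17}\right)^{2} = \frac{49}{289}$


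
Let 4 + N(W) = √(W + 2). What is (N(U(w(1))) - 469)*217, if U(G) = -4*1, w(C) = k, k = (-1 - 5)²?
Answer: -102641 + 217*I*√2 ≈ -1.0264e+5 + 306.88*I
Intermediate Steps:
k = 36 (k = (-6)² = 36)
w(C) = 36
U(G) = -4
N(W) = -4 + √(2 + W) (N(W) = -4 + √(W + 2) = -4 + √(2 + W))
(N(U(w(1))) - 469)*217 = ((-4 + √(2 - 4)) - 469)*217 = ((-4 + √(-2)) - 469)*217 = ((-4 + I*√2) - 469)*217 = (-473 + I*√2)*217 = -102641 + 217*I*√2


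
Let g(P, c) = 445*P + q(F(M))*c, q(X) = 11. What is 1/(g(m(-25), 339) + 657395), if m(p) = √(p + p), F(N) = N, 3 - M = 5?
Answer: 330562/218547422313 - 2225*I*√2/437094844626 ≈ 1.5125e-6 - 7.199e-9*I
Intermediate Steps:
M = -2 (M = 3 - 1*5 = 3 - 5 = -2)
m(p) = √2*√p (m(p) = √(2*p) = √2*√p)
g(P, c) = 11*c + 445*P (g(P, c) = 445*P + 11*c = 11*c + 445*P)
1/(g(m(-25), 339) + 657395) = 1/((11*339 + 445*(√2*√(-25))) + 657395) = 1/((3729 + 445*(√2*(5*I))) + 657395) = 1/((3729 + 445*(5*I*√2)) + 657395) = 1/((3729 + 2225*I*√2) + 657395) = 1/(661124 + 2225*I*√2)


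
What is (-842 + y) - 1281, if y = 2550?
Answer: 427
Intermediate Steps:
(-842 + y) - 1281 = (-842 + 2550) - 1281 = 1708 - 1281 = 427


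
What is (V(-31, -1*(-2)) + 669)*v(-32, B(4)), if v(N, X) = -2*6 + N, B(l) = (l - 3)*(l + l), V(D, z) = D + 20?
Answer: -28952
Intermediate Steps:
V(D, z) = 20 + D
B(l) = 2*l*(-3 + l) (B(l) = (-3 + l)*(2*l) = 2*l*(-3 + l))
v(N, X) = -12 + N
(V(-31, -1*(-2)) + 669)*v(-32, B(4)) = ((20 - 31) + 669)*(-12 - 32) = (-11 + 669)*(-44) = 658*(-44) = -28952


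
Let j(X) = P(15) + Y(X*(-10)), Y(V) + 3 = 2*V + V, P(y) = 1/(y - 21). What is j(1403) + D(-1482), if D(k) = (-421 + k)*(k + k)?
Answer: 33590393/6 ≈ 5.5984e+6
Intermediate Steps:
P(y) = 1/(-21 + y)
Y(V) = -3 + 3*V (Y(V) = -3 + (2*V + V) = -3 + 3*V)
j(X) = -19/6 - 30*X (j(X) = 1/(-21 + 15) + (-3 + 3*(X*(-10))) = 1/(-6) + (-3 + 3*(-10*X)) = -⅙ + (-3 - 30*X) = -19/6 - 30*X)
D(k) = 2*k*(-421 + k) (D(k) = (-421 + k)*(2*k) = 2*k*(-421 + k))
j(1403) + D(-1482) = (-19/6 - 30*1403) + 2*(-1482)*(-421 - 1482) = (-19/6 - 42090) + 2*(-1482)*(-1903) = -252559/6 + 5640492 = 33590393/6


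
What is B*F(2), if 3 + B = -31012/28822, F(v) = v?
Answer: -117478/14411 ≈ -8.1520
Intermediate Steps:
B = -58739/14411 (B = -3 - 31012/28822 = -3 - 31012*1/28822 = -3 - 15506/14411 = -58739/14411 ≈ -4.0760)
B*F(2) = -58739/14411*2 = -117478/14411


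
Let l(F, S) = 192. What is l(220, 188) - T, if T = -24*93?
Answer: 2424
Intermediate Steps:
T = -2232
l(220, 188) - T = 192 - 1*(-2232) = 192 + 2232 = 2424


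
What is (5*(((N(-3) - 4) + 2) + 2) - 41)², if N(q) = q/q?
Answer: 1296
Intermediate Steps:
N(q) = 1
(5*(((N(-3) - 4) + 2) + 2) - 41)² = (5*(((1 - 4) + 2) + 2) - 41)² = (5*((-3 + 2) + 2) - 41)² = (5*(-1 + 2) - 41)² = (5*1 - 41)² = (5 - 41)² = (-36)² = 1296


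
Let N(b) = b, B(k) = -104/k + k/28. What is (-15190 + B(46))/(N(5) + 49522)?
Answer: -4891379/15947694 ≈ -0.30671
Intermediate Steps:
B(k) = -104/k + k/28 (B(k) = -104/k + k*(1/28) = -104/k + k/28)
(-15190 + B(46))/(N(5) + 49522) = (-15190 + (-104/46 + (1/28)*46))/(5 + 49522) = (-15190 + (-104*1/46 + 23/14))/49527 = (-15190 + (-52/23 + 23/14))*(1/49527) = (-15190 - 199/322)*(1/49527) = -4891379/322*1/49527 = -4891379/15947694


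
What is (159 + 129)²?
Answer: 82944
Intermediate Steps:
(159 + 129)² = 288² = 82944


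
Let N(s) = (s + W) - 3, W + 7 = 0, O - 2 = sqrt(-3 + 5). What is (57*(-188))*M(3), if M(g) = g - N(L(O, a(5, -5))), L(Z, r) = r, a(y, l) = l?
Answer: -192888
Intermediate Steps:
O = 2 + sqrt(2) (O = 2 + sqrt(-3 + 5) = 2 + sqrt(2) ≈ 3.4142)
W = -7 (W = -7 + 0 = -7)
N(s) = -10 + s (N(s) = (s - 7) - 3 = (-7 + s) - 3 = -10 + s)
M(g) = 15 + g (M(g) = g - (-10 - 5) = g - 1*(-15) = g + 15 = 15 + g)
(57*(-188))*M(3) = (57*(-188))*(15 + 3) = -10716*18 = -192888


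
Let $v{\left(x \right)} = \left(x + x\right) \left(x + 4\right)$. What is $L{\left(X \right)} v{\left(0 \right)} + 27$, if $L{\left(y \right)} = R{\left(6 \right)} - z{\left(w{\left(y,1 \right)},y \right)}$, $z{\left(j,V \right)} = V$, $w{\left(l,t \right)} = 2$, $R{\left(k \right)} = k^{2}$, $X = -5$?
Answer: $27$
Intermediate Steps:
$v{\left(x \right)} = 2 x \left(4 + x\right)$
$L{\left(y \right)} = 36 - y$ ($L{\left(y \right)} = 6^{2} - y = 36 - y$)
$L{\left(X \right)} v{\left(0 \right)} + 27 = \left(36 - -5\right) 2 \cdot 0 \left(4 + 0\right) + 27 = \left(36 + 5\right) 2 \cdot 0 \cdot 4 + 27 = 41 \cdot 0 + 27 = 0 + 27 = 27$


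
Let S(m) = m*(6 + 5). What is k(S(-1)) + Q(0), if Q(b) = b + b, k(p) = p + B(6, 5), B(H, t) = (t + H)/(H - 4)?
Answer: -11/2 ≈ -5.5000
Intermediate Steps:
B(H, t) = (H + t)/(-4 + H)
S(m) = 11*m (S(m) = m*11 = 11*m)
k(p) = 11/2 + p (k(p) = p + (6 + 5)/(-4 + 6) = p + 11/2 = 11/2 + p)
Q(b) = 2*b
k(S(-1)) + Q(0) = (11/2 + 11*(-1)) + 2*0 = (11/2 - 11) + 0 = -11/2 + 0 = -11/2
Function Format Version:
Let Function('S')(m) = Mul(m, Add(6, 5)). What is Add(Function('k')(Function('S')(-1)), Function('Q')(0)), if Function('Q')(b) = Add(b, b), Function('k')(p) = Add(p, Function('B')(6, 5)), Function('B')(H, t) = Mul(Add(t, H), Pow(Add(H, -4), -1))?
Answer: Rational(-11, 2) ≈ -5.5000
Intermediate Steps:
Function('B')(H, t) = Mul(Pow(Add(-4, H), -1), Add(H, t)) (Function('B')(H, t) = Mul(Add(H, t), Pow(Add(-4, H), -1)) = Mul(Pow(Add(-4, H), -1), Add(H, t)))
Function('S')(m) = Mul(11, m) (Function('S')(m) = Mul(m, 11) = Mul(11, m))
Function('k')(p) = Add(Rational(11, 2), p) (Function('k')(p) = Add(p, Mul(Pow(Add(-4, 6), -1), Add(6, 5))) = Add(p, Mul(Pow(2, -1), 11)) = Add(p, Mul(Rational(1, 2), 11)) = Add(p, Rational(11, 2)) = Add(Rational(11, 2), p))
Function('Q')(b) = Mul(2, b)
Add(Function('k')(Function('S')(-1)), Function('Q')(0)) = Add(Add(Rational(11, 2), Mul(11, -1)), Mul(2, 0)) = Add(Add(Rational(11, 2), -11), 0) = Add(Rational(-11, 2), 0) = Rational(-11, 2)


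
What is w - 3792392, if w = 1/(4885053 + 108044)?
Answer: -18935781118023/4993097 ≈ -3.7924e+6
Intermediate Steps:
w = 1/4993097 ≈ 2.0028e-7
w - 3792392 = 1/4993097 - 3792392 = -18935781118023/4993097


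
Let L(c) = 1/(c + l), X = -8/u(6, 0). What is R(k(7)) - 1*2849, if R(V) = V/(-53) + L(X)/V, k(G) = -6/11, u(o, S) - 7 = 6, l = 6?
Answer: -697686989/244860 ≈ -2849.3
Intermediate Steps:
u(o, S) = 13 (u(o, S) = 7 + 6 = 13)
X = -8/13 ≈ -0.61539
k(G) = -6/11 (k(G) = -6*1/11 = -6/11)
L(c) = 1/(6 + c) (L(c) = 1/(c + 6) = 1/(6 + c))
R(V) = -V/53 + 13/(70*V) (R(V) = V/(-53) + 1/((6 - 8/13)*V) = V*(-1/53) + 1/((70/13)*V) = -V/53 + 13/(70*V))
R(k(7)) - 1*2849 = (-1/53*(-6/11) + 13/(70*(-6/11))) - 1*2849 = (6/583 + (13/70)*(-11/6)) - 2849 = (6/583 - 143/420) - 2849 = -80849/244860 - 2849 = -697686989/244860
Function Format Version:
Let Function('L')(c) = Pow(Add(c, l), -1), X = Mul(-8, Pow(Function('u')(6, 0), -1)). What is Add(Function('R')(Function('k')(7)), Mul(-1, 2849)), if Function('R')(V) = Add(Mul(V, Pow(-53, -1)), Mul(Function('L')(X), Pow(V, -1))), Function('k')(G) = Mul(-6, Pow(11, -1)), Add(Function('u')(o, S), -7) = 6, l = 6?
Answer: Rational(-697686989, 244860) ≈ -2849.3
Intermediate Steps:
Function('u')(o, S) = 13 (Function('u')(o, S) = Add(7, 6) = 13)
X = Rational(-8, 13) (X = Mul(-8, Pow(13, -1)) = Mul(-8, Rational(1, 13)) = Rational(-8, 13) ≈ -0.61539)
Function('k')(G) = Rational(-6, 11) (Function('k')(G) = Mul(-6, Rational(1, 11)) = Rational(-6, 11))
Function('L')(c) = Pow(Add(6, c), -1) (Function('L')(c) = Pow(Add(c, 6), -1) = Pow(Add(6, c), -1))
Function('R')(V) = Add(Mul(Rational(-1, 53), V), Mul(Rational(13, 70), Pow(V, -1))) (Function('R')(V) = Add(Mul(V, Pow(-53, -1)), Mul(Pow(Add(6, Rational(-8, 13)), -1), Pow(V, -1))) = Add(Mul(V, Rational(-1, 53)), Mul(Pow(Rational(70, 13), -1), Pow(V, -1))) = Add(Mul(Rational(-1, 53), V), Mul(Rational(13, 70), Pow(V, -1))))
Add(Function('R')(Function('k')(7)), Mul(-1, 2849)) = Add(Add(Mul(Rational(-1, 53), Rational(-6, 11)), Mul(Rational(13, 70), Pow(Rational(-6, 11), -1))), Mul(-1, 2849)) = Add(Add(Rational(6, 583), Mul(Rational(13, 70), Rational(-11, 6))), -2849) = Add(Add(Rational(6, 583), Rational(-143, 420)), -2849) = Add(Rational(-80849, 244860), -2849) = Rational(-697686989, 244860)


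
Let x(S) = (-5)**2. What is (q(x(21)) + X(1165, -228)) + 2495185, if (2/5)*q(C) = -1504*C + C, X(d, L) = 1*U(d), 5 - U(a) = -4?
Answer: 4802513/2 ≈ 2.4013e+6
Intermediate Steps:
U(a) = 9 (U(a) = 5 - 1*(-4) = 5 + 4 = 9)
X(d, L) = 9 (X(d, L) = 1*9 = 9)
x(S) = 25
q(C) = -7515*C/2 (q(C) = 5*(-1504*C + C)/2 = 5*(-1503*C)/2 = -7515*C/2)
(q(x(21)) + X(1165, -228)) + 2495185 = (-7515/2*25 + 9) + 2495185 = (-187875/2 + 9) + 2495185 = -187857/2 + 2495185 = 4802513/2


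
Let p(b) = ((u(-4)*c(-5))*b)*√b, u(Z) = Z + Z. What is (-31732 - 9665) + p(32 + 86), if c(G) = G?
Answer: -41397 + 4720*√118 ≈ 9875.3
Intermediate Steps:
u(Z) = 2*Z
p(b) = 40*b^(3/2) (p(b) = (((2*(-4))*(-5))*b)*√b = ((-8*(-5))*b)*√b = (40*b)*√b = 40*b^(3/2))
(-31732 - 9665) + p(32 + 86) = (-31732 - 9665) + 40*(32 + 86)^(3/2) = -41397 + 40*118^(3/2) = -41397 + 40*(118*√118) = -41397 + 4720*√118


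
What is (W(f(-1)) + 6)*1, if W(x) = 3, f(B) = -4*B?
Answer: 9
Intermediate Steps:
(W(f(-1)) + 6)*1 = (3 + 6)*1 = 9*1 = 9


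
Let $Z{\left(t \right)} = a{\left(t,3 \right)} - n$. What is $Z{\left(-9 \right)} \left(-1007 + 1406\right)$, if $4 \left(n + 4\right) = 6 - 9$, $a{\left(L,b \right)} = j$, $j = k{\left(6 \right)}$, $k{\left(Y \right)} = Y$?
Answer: $\frac{17157}{4} \approx 4289.3$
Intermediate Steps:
$j = 6$
$a{\left(L,b \right)} = 6$
$n = - \frac{19}{4}$ ($n = -4 + \frac{6 - 9}{4} = -4 + \frac{1}{4} \left(-3\right) = -4 - \frac{3}{4} = - \frac{19}{4} \approx -4.75$)
$Z{\left(t \right)} = \frac{43}{4}$ ($Z{\left(t \right)} = 6 - - \frac{19}{4} = 6 + \frac{19}{4} = \frac{43}{4}$)
$Z{\left(-9 \right)} \left(-1007 + 1406\right) = \frac{43 \left(-1007 + 1406\right)}{4} = \frac{43}{4} \cdot 399 = \frac{17157}{4}$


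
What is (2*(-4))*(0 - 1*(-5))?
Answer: -40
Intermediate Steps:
(2*(-4))*(0 - 1*(-5)) = -8*(0 + 5) = -8*5 = -40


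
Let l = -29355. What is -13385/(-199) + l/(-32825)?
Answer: 89040854/1306435 ≈ 68.156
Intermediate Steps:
-13385/(-199) + l/(-32825) = -13385/(-199) - 29355/(-32825) = -13385*(-1/199) - 29355*(-1/32825) = 13385/199 + 5871/6565 = 89040854/1306435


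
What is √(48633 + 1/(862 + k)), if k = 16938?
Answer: √154088797378/1780 ≈ 220.53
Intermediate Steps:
√(48633 + 1/(862 + k)) = √(48633 + 1/(862 + 16938)) = √(48633 + 1/17800) = √(865667401/17800) = √154088797378/1780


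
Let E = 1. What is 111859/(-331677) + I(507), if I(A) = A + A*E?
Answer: 336208619/331677 ≈ 1013.7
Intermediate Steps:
I(A) = 2*A (I(A) = A + A*1 = A + A = 2*A)
111859/(-331677) + I(507) = 111859/(-331677) + 2*507 = 111859*(-1/331677) + 1014 = -111859/331677 + 1014 = 336208619/331677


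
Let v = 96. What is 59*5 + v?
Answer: 391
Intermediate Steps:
59*5 + v = 59*5 + 96 = 295 + 96 = 391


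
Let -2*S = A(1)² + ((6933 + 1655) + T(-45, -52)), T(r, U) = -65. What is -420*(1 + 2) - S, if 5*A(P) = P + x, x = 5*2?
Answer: 75098/25 ≈ 3003.9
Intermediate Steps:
x = 10
A(P) = 2 + P/5 (A(P) = (P + 10)/5 = (10 + P)/5 = 2 + P/5)
S = -106598/25 (S = -((2 + (⅕)*1)² + ((6933 + 1655) - 65))/2 = -((2 + ⅕)² + (8588 - 65))/2 = -((11/5)² + 8523)/2 = -(121/25 + 8523)/2 = -½*213196/25 = -106598/25 ≈ -4263.9)
-420*(1 + 2) - S = -420*(1 + 2) - 1*(-106598/25) = -420*3 + 106598/25 = -140*9 + 106598/25 = -1260 + 106598/25 = 75098/25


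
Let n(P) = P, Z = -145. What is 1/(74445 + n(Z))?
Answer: 1/74300 ≈ 1.3459e-5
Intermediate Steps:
1/(74445 + n(Z)) = 1/(74445 - 145) = 1/74300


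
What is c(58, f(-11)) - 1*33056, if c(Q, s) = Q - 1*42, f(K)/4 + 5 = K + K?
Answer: -33040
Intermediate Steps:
f(K) = -20 + 8*K (f(K) = -20 + 4*(K + K) = -20 + 4*(2*K) = -20 + 8*K)
c(Q, s) = -42 + Q (c(Q, s) = Q - 42 = -42 + Q)
c(58, f(-11)) - 1*33056 = (-42 + 58) - 1*33056 = 16 - 33056 = -33040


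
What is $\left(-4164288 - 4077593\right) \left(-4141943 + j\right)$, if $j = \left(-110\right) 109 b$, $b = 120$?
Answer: $45995819697583$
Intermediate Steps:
$j = -1438800$ ($j = \left(-110\right) 109 \cdot 120 = \left(-11990\right) 120 = -1438800$)
$\left(-4164288 - 4077593\right) \left(-4141943 + j\right) = \left(-4164288 - 4077593\right) \left(-4141943 - 1438800\right) = \left(-8241881\right) \left(-5580743\right) = 45995819697583$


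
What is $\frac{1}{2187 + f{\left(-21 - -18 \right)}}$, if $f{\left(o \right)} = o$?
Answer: $\frac{1}{2184} \approx 0.00045788$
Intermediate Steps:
$\frac{1}{2187 + f{\left(-21 - -18 \right)}} = \frac{1}{2187 - 3} = \frac{1}{2184}$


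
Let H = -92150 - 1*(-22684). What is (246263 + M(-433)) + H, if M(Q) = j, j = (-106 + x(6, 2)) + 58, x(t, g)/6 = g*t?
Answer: 176821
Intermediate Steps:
x(t, g) = 6*g*t (x(t, g) = 6*(g*t) = 6*g*t)
j = 24 (j = (-106 + 6*2*6) + 58 = (-106 + 72) + 58 = -34 + 58 = 24)
H = -69466 (H = -92150 + 22684 = -69466)
M(Q) = 24
(246263 + M(-433)) + H = (246263 + 24) - 69466 = 246287 - 69466 = 176821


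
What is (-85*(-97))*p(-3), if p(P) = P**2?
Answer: 74205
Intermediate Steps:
(-85*(-97))*p(-3) = -85*(-97)*(-3)**2 = 8245*9 = 74205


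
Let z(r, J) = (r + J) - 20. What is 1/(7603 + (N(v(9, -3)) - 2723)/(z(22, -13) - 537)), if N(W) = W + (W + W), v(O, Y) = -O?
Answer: 274/2084597 ≈ 0.00013144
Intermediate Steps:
z(r, J) = -20 + J + r (z(r, J) = (J + r) - 20 = -20 + J + r)
N(W) = 3*W (N(W) = W + 2*W = 3*W)
1/(7603 + (N(v(9, -3)) - 2723)/(z(22, -13) - 537)) = 1/(7603 + (3*(-1*9) - 2723)/((-20 - 13 + 22) - 537)) = 1/(7603 + (3*(-9) - 2723)/(-11 - 537)) = 1/(7603 + (-27 - 2723)/(-548)) = 1/(7603 - 2750*(-1/548)) = 1/(7603 + 1375/274) = 1/(2084597/274) = 274/2084597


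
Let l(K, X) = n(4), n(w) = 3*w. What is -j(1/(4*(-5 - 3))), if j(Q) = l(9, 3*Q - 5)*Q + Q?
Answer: 13/32 ≈ 0.40625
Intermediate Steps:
l(K, X) = 12 (l(K, X) = 3*4 = 12)
j(Q) = 13*Q (j(Q) = 12*Q + Q = 13*Q)
-j(1/(4*(-5 - 3))) = -13/(4*(-5 - 3)) = -13/(4*(-8)) = -13/(-32) = -13*(-1)/32 = -1*(-13/32) = 13/32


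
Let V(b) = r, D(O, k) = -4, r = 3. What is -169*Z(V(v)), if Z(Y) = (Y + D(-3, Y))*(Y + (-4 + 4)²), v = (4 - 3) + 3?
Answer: 507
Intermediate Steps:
v = 4 (v = 1 + 3 = 4)
V(b) = 3
Z(Y) = Y*(-4 + Y) (Z(Y) = (Y - 4)*(Y + (-4 + 4)²) = (-4 + Y)*(Y + 0²) = (-4 + Y)*(Y + 0) = (-4 + Y)*Y = Y*(-4 + Y))
-169*Z(V(v)) = -507*(-4 + 3) = -507*(-1) = -169*(-3) = 507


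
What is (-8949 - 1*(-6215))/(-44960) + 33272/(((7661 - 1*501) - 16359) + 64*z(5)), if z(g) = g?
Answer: -735816967/199599920 ≈ -3.6865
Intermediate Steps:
(-8949 - 1*(-6215))/(-44960) + 33272/(((7661 - 1*501) - 16359) + 64*z(5)) = (-8949 - 1*(-6215))/(-44960) + 33272/(((7661 - 1*501) - 16359) + 64*5) = (-8949 + 6215)*(-1/44960) + 33272/(((7661 - 501) - 16359) + 320) = -2734*(-1/44960) + 33272/((7160 - 16359) + 320) = 1367/22480 + 33272/(-9199 + 320) = 1367/22480 + 33272/(-8879) = 1367/22480 + 33272*(-1/8879) = 1367/22480 - 33272/8879 = -735816967/199599920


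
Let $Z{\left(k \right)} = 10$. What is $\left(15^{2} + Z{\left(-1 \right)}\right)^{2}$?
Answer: $55225$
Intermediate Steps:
$\left(15^{2} + Z{\left(-1 \right)}\right)^{2} = \left(15^{2} + 10\right)^{2} = \left(225 + 10\right)^{2} = 235^{2} = 55225$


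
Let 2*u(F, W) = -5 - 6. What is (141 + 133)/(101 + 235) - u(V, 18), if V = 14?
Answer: 1061/168 ≈ 6.3155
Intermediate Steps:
u(F, W) = -11/2 (u(F, W) = (-5 - 6)/2 = (½)*(-11) = -11/2)
(141 + 133)/(101 + 235) - u(V, 18) = (141 + 133)/(101 + 235) - 1*(-11/2) = 274/336 + 11/2 = 274*(1/336) + 11/2 = 137/168 + 11/2 = 1061/168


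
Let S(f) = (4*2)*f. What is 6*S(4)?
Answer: 192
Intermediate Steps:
S(f) = 8*f
6*S(4) = 6*(8*4) = 6*32 = 192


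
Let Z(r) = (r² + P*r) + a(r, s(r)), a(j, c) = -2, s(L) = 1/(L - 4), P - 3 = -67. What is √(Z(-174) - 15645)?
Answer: √25765 ≈ 160.51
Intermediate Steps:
P = -64 (P = 3 - 67 = -64)
s(L) = 1/(-4 + L)
Z(r) = -2 + r² - 64*r (Z(r) = (r² - 64*r) - 2 = -2 + r² - 64*r)
√(Z(-174) - 15645) = √((-2 + (-174)² - 64*(-174)) - 15645) = √((-2 + 30276 + 11136) - 15645) = √(41410 - 15645) = √25765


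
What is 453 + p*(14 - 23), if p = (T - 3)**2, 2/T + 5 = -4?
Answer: 3236/9 ≈ 359.56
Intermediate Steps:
T = -2/9 (T = 2/(-5 - 4) = 2/(-9) = 2*(-1/9) = -2/9 ≈ -0.22222)
p = 841/81 (p = (-2/9 - 3)**2 = (-29/9)**2 = 841/81 ≈ 10.383)
453 + p*(14 - 23) = 453 + 841*(14 - 23)/81 = 453 + (841/81)*(-9) = 453 - 841/9 = 3236/9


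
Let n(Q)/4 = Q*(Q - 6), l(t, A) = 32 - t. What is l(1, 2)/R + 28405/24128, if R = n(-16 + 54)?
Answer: 166959/141056 ≈ 1.1836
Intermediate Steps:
n(Q) = 4*Q*(-6 + Q) (n(Q) = 4*(Q*(Q - 6)) = 4*(Q*(-6 + Q)) = 4*Q*(-6 + Q))
R = 4864 (R = 4*(-16 + 54)*(-6 + (-16 + 54)) = 4*38*(-6 + 38) = 4*38*32 = 4864)
l(1, 2)/R + 28405/24128 = (32 - 1*1)/4864 + 28405/24128 = (32 - 1)*(1/4864) + 28405*(1/24128) = 31*(1/4864) + 2185/1856 = 31/4864 + 2185/1856 = 166959/141056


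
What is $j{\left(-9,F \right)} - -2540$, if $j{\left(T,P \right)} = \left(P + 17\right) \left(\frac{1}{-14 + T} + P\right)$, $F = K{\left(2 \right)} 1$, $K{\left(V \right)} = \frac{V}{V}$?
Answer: $\frac{58816}{23} \approx 2557.2$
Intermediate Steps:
$K{\left(V \right)} = 1$
$F = 1$ ($F = 1 \cdot 1 = 1$)
$j{\left(T,P \right)} = \left(17 + P\right) \left(P + \frac{1}{-14 + T}\right)$
$j{\left(-9,F \right)} - -2540 = \frac{17 - 237 - 14 \cdot 1^{2} - 9 \cdot 1^{2} + 17 \cdot 1 \left(-9\right)}{-14 - 9} - -2540 = \frac{17 - 237 - 14 - 9 - 153}{-23} + 2540 = - \frac{17 - 237 - 14 - 9 - 153}{23} + 2540 = \left(- \frac{1}{23}\right) \left(-396\right) + 2540 = \frac{396}{23} + 2540 = \frac{58816}{23}$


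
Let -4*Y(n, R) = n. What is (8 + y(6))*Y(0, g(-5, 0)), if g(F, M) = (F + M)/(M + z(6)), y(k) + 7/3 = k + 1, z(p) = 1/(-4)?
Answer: 0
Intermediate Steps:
z(p) = -¼
y(k) = -4/3 + k (y(k) = -7/3 + (k + 1) = -7/3 + (1 + k) = -4/3 + k)
g(F, M) = (F + M)/(-¼ + M) (g(F, M) = (F + M)/(M - ¼) = (F + M)/(-¼ + M))
Y(n, R) = -n/4
(8 + y(6))*Y(0, g(-5, 0)) = (8 + (-4/3 + 6))*(-¼*0) = (8 + 14/3)*0 = (38/3)*0 = 0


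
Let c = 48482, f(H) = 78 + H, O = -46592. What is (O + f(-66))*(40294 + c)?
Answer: -4135186080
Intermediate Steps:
(O + f(-66))*(40294 + c) = (-46592 + (78 - 66))*(40294 + 48482) = (-46592 + 12)*88776 = -46580*88776 = -4135186080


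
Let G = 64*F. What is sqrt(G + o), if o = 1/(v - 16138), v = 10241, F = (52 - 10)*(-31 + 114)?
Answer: sqrt(7758354360439)/5897 ≈ 472.34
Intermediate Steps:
F = 3486 (F = 42*83 = 3486)
o = -1/5897 (o = 1/(10241 - 16138) = 1/(-5897) = -1/5897 ≈ -0.00016958)
G = 223104 (G = 64*3486 = 223104)
sqrt(G + o) = sqrt(223104 - 1/5897) = sqrt(1315644287/5897) = sqrt(7758354360439)/5897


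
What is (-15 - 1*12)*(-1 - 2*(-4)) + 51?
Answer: -138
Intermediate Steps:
(-15 - 1*12)*(-1 - 2*(-4)) + 51 = (-15 - 12)*(-1 + 8) + 51 = -27*7 + 51 = -189 + 51 = -138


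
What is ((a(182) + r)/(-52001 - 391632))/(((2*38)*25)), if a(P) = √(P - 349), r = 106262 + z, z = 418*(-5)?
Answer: -26043/210725675 - I*√167/842902700 ≈ -0.00012359 - 1.5331e-8*I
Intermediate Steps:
z = -2090
r = 104172 (r = 106262 - 2090 = 104172)
a(P) = √(-349 + P)
((a(182) + r)/(-52001 - 391632))/(((2*38)*25)) = ((√(-349 + 182) + 104172)/(-52001 - 391632))/(((2*38)*25)) = ((√(-167) + 104172)/(-443633))/((76*25)) = ((I*√167 + 104172)*(-1/443633))/1900 = ((104172 + I*√167)*(-1/443633))*(1/1900) = (-104172/443633 - I*√167/443633)*(1/1900) = -26043/210725675 - I*√167/842902700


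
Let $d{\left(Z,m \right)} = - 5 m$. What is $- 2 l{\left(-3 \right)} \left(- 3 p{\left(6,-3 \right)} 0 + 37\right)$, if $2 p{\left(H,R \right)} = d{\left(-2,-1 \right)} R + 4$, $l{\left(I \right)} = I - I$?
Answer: $0$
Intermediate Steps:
$l{\left(I \right)} = 0$
$p{\left(H,R \right)} = 2 + \frac{5 R}{2}$ ($p{\left(H,R \right)} = \frac{\left(-5\right) \left(-1\right) R + 4}{2} = \frac{5 R + 4}{2} = \frac{4 + 5 R}{2} = 2 + \frac{5 R}{2}$)
$- 2 l{\left(-3 \right)} \left(- 3 p{\left(6,-3 \right)} 0 + 37\right) = \left(-2\right) 0 \left(- 3 \left(2 + \frac{5}{2} \left(-3\right)\right) 0 + 37\right) = 0 \left(- 3 \left(2 - \frac{15}{2}\right) 0 + 37\right) = 0 \left(\left(-3\right) \left(- \frac{11}{2}\right) 0 + 37\right) = 0 \left(\frac{33}{2} \cdot 0 + 37\right) = 0 \left(0 + 37\right) = 0 \cdot 37 = 0$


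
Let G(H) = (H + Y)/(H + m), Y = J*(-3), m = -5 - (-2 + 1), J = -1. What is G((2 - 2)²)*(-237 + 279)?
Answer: -63/2 ≈ -31.500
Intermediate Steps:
m = -4 (m = -5 - 1*(-1) = -5 + 1 = -4)
Y = 3 (Y = -1*(-3) = 3)
G(H) = (3 + H)/(-4 + H) (G(H) = (H + 3)/(H - 4) = (3 + H)/(-4 + H))
G((2 - 2)²)*(-237 + 279) = ((3 + (2 - 2)²)/(-4 + (2 - 2)²))*(-237 + 279) = ((3 + 0²)/(-4 + 0²))*42 = ((3 + 0)/(-4 + 0))*42 = (3/(-4))*42 = -¼*3*42 = -¾*42 = -63/2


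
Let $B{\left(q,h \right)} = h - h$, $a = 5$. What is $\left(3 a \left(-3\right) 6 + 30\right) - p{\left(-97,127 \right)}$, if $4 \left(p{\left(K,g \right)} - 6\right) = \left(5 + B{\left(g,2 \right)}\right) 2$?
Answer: $- \frac{497}{2} \approx -248.5$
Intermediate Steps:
$B{\left(q,h \right)} = 0$
$p{\left(K,g \right)} = \frac{17}{2}$ ($p{\left(K,g \right)} = 6 + \frac{\left(5 + 0\right) 2}{4} = 6 + \frac{5 \cdot 2}{4} = 6 + \frac{1}{4} \cdot 10 = 6 + \frac{5}{2} = \frac{17}{2}$)
$\left(3 a \left(-3\right) 6 + 30\right) - p{\left(-97,127 \right)} = \left(3 \cdot 5 \left(-3\right) 6 + 30\right) - \frac{17}{2} = \left(3 \left(\left(-15\right) 6\right) + 30\right) - \frac{17}{2} = \left(3 \left(-90\right) + 30\right) - \frac{17}{2} = \left(-270 + 30\right) - \frac{17}{2} = -240 - \frac{17}{2} = - \frac{497}{2}$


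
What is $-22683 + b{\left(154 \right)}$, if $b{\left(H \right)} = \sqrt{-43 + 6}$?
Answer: $-22683 + i \sqrt{37} \approx -22683.0 + 6.0828 i$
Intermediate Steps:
$b{\left(H \right)} = i \sqrt{37}$ ($b{\left(H \right)} = \sqrt{-37} = i \sqrt{37}$)
$-22683 + b{\left(154 \right)} = -22683 + i \sqrt{37}$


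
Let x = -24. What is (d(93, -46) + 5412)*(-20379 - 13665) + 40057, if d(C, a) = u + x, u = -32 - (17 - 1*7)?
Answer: -181959167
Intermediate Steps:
u = -42 (u = -32 - (17 - 7) = -32 - 1*10 = -32 - 10 = -42)
d(C, a) = -66 (d(C, a) = -42 - 24 = -66)
(d(93, -46) + 5412)*(-20379 - 13665) + 40057 = (-66 + 5412)*(-20379 - 13665) + 40057 = 5346*(-34044) + 40057 = -181999224 + 40057 = -181959167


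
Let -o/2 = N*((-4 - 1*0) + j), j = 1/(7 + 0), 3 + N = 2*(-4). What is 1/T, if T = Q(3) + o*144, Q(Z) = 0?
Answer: -7/85536 ≈ -8.1837e-5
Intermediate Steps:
N = -11 (N = -3 + 2*(-4) = -3 - 8 = -11)
j = ⅐ (j = 1/7 = ⅐ ≈ 0.14286)
o = -594/7 (o = -(-22)*((-4 - 1*0) + ⅐) = -(-22)*((-4 + 0) + ⅐) = -(-22)*(-4 + ⅐) = -(-22)*(-27)/7 = -2*297/7 = -594/7 ≈ -84.857)
T = -85536/7 (T = 0 - 594/7*144 = 0 - 85536/7 = -85536/7 ≈ -12219.)
1/T = 1/(-85536/7) = -7/85536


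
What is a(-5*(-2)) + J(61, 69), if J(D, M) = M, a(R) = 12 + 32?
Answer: 113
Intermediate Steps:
a(R) = 44
a(-5*(-2)) + J(61, 69) = 44 + 69 = 113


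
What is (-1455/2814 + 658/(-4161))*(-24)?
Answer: 10541156/650503 ≈ 16.205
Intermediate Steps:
(-1455/2814 + 658/(-4161))*(-24) = (-1455*1/2814 + 658*(-1/4161))*(-24) = (-485/938 - 658/4161)*(-24) = -2635289/3903018*(-24) = 10541156/650503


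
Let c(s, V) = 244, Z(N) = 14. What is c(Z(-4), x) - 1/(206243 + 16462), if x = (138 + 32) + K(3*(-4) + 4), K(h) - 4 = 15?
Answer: 54340019/222705 ≈ 244.00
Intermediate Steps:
K(h) = 19 (K(h) = 4 + 15 = 19)
x = 189 (x = (138 + 32) + 19 = 170 + 19 = 189)
c(Z(-4), x) - 1/(206243 + 16462) = 244 - 1/(206243 + 16462) = 244 - 1/222705 = 54340019/222705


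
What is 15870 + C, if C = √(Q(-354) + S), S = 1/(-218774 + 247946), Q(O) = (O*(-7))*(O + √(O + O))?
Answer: 15870 + √(-186628077580659 + 1054395918576*I*√177)/14586 ≈ 15905.0 + 937.26*I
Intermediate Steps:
Q(O) = -7*O*(O + √2*√O) (Q(O) = (-7*O)*(O + √(2*O)) = (-7*O)*(O + √2*√O) = -7*O*(O + √2*√O))
S = 1/29172 ≈ 3.4279e-5
C = √(-25590028463/29172 + 4956*I*√177) (C = √((-7*(-354)² - 7*√2*(-354)^(3/2)) + 1/29172) = √((-7*125316 - 7*√2*(-354*I*√354)) + 1/29172) = √((-877212 + 4956*I*√177) + 1/29172) = √(-25590028463/29172 + 4956*I*√177) ≈ 35.175 + 937.26*I)
15870 + C = 15870 + √(-186628077580659 + 1054395918576*I*√177)/14586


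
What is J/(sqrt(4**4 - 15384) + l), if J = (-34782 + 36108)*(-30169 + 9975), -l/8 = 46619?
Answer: 24477026236/340914729 + 131261*I*sqrt(3782)/340914729 ≈ 71.798 + 0.023678*I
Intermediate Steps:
l = -372952 (l = -8*46619 = -372952)
J = -26777244 (J = 1326*(-20194) = -26777244)
J/(sqrt(4**4 - 15384) + l) = -26777244/(sqrt(4**4 - 15384) - 372952) = -26777244/(sqrt(256 - 15384) - 372952) = -26777244/(sqrt(-15128) - 372952) = -26777244/(2*I*sqrt(3782) - 372952) = -26777244/(-372952 + 2*I*sqrt(3782))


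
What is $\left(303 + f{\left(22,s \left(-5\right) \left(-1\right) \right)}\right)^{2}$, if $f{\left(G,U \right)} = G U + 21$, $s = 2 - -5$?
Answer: $1196836$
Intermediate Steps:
$s = 7$ ($s = 2 + 5 = 7$)
$f{\left(G,U \right)} = 21 + G U$
$\left(303 + f{\left(22,s \left(-5\right) \left(-1\right) \right)}\right)^{2} = \left(303 + \left(21 + 22 \cdot 7 \left(-5\right) \left(-1\right)\right)\right)^{2} = \left(303 + \left(21 + 22 \left(\left(-35\right) \left(-1\right)\right)\right)\right)^{2} = \left(303 + \left(21 + 22 \cdot 35\right)\right)^{2} = \left(303 + \left(21 + 770\right)\right)^{2} = \left(303 + 791\right)^{2} = 1094^{2} = 1196836$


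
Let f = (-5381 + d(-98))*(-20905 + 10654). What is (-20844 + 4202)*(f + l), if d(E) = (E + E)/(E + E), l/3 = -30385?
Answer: -916295622450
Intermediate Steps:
l = -91155 (l = 3*(-30385) = -91155)
d(E) = 1 (d(E) = (2*E)/((2*E)) = (2*E)*(1/(2*E)) = 1)
f = 55150380 (f = (-5381 + 1)*(-20905 + 10654) = -5380*(-10251) = 55150380)
(-20844 + 4202)*(f + l) = (-20844 + 4202)*(55150380 - 91155) = -16642*55059225 = -916295622450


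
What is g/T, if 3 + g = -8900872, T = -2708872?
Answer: 8900875/2708872 ≈ 3.2858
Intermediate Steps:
g = -8900875 (g = -3 - 8900872 = -8900875)
g/T = -8900875/(-2708872) = -8900875*(-1/2708872) = 8900875/2708872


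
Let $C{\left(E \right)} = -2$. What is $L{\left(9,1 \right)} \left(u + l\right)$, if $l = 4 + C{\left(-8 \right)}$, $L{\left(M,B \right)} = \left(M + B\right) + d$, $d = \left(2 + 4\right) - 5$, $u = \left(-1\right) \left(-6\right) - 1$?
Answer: $77$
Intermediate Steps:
$u = 5$ ($u = 6 - 1 = 5$)
$d = 1$ ($d = 6 - 5 = 1$)
$L{\left(M,B \right)} = 1 + B + M$ ($L{\left(M,B \right)} = \left(M + B\right) + 1 = \left(B + M\right) + 1 = 1 + B + M$)
$l = 2$ ($l = 4 - 2 = 2$)
$L{\left(9,1 \right)} \left(u + l\right) = \left(1 + 1 + 9\right) \left(5 + 2\right) = 11 \cdot 7 = 77$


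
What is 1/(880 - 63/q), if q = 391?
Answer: 391/344017 ≈ 0.0011366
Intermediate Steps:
1/(880 - 63/q) = 1/(880 - 63/391) = 1/(344017/391) = 391/344017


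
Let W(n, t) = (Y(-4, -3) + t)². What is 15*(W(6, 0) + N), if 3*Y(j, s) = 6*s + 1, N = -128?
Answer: -4315/3 ≈ -1438.3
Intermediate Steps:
Y(j, s) = ⅓ + 2*s (Y(j, s) = (6*s + 1)/3 = (1 + 6*s)/3 = ⅓ + 2*s)
W(n, t) = (-17/3 + t)² (W(n, t) = ((⅓ + 2*(-3)) + t)² = ((⅓ - 6) + t)² = (-17/3 + t)²)
15*(W(6, 0) + N) = 15*((-17 + 3*0)²/9 - 128) = 15*((-17 + 0)²/9 - 128) = 15*((⅑)*(-17)² - 128) = 15*((⅑)*289 - 128) = 15*(289/9 - 128) = 15*(-863/9) = -4315/3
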